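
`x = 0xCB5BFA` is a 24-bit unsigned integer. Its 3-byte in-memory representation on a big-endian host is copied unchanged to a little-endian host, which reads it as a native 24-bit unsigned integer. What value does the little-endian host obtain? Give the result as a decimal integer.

16407499

Stored big-endian, the bytes at ascending addresses are CB 5B FA.
Read back as little-endian, the first byte is least significant, giving 0xFA5BCB.
0xFA5BCB = 16407499.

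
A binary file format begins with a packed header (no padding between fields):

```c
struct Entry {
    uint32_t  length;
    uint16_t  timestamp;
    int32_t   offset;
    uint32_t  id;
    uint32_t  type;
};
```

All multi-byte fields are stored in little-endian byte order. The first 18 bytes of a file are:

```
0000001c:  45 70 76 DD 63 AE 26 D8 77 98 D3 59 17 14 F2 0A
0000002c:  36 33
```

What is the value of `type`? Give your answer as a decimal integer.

`type` follows `length` (4 B), `timestamp` (2 B), `offset` (4 B), `id` (4 B), so it starts at offset 4 + 2 + 4 + 4 = 14 and occupies 4 bytes.
Bytes at offsets 14..17: F2 0A 36 33.
Little-endian stores the least-significant byte at the lowest address.
Reassemble most-significant byte first: 33 36 0A F2 → 0x33360AF2.
0x33360AF2 = 859179762.

859179762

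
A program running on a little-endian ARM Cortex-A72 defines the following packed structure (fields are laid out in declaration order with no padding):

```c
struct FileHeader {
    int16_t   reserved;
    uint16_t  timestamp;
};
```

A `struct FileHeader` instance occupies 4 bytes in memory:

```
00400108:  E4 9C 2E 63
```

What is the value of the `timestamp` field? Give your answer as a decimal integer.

25390

`timestamp` follows `reserved` (2 bytes), so it starts at byte offset 2 and occupies 2 bytes.
Bytes at offsets 2..3: 2E 63.
In little-endian order the low byte comes first in memory.
Reassemble most-significant byte first: 63 2E → 0x632E.
0x632E = 25390.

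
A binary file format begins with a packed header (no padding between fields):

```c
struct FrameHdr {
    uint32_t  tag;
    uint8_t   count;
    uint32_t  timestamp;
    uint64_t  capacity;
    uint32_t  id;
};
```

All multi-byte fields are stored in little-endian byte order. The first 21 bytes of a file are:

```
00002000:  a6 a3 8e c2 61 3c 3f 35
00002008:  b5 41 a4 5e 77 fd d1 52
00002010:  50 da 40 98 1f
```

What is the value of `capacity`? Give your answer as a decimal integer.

5787919357684130881

`capacity` follows `tag` (4 B), `count` (1 B), `timestamp` (4 B), so it starts at offset 4 + 1 + 4 = 9 and occupies 8 bytes.
Bytes at offsets 9..16: 41 A4 5E 77 FD D1 52 50.
Little-endian: lowest address holds the least-significant byte.
Reassemble most-significant byte first: 50 52 D1 FD 77 5E A4 41 → 0x5052D1FD775EA441.
0x5052D1FD775EA441 = 5787919357684130881.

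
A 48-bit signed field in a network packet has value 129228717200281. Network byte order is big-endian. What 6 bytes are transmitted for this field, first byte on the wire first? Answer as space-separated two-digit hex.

129228717200281 in hexadecimal, padded to 48 bits, is 0x758867C89399.
Split into bytes (most-significant first): 75 88 67 C8 93 99.
In big-endian order the high byte comes first in memory.
So the memory order matches the most-significant-first order: 75 88 67 C8 93 99.

75 88 67 C8 93 99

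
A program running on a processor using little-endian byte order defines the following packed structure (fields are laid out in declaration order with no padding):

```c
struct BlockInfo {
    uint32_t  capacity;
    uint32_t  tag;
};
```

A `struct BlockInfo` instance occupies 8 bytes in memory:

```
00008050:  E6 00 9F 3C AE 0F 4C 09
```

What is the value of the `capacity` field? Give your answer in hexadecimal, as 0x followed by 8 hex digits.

0x3C9F00E6

`capacity` is the first field, at byte offset 0, occupying 4 bytes.
Bytes at offsets 0..3: E6 00 9F 3C.
Little-endian stores the least-significant byte at the lowest address.
Reassemble most-significant byte first: 3C 9F 00 E6 → 0x3C9F00E6.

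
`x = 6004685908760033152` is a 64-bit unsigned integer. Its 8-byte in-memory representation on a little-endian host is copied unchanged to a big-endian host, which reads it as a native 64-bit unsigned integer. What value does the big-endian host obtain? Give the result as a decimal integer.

9256989686577910867

6004685908760033152 in 64-bit hexadecimal is 0x5354EE05136F7780.
Stored little-endian, the bytes at ascending addresses are 80 77 6F 13 05 EE 54 53.
Read back as big-endian, the last byte is least significant, giving 0x80776F1305EE5453.
0x80776F1305EE5453 = 9256989686577910867.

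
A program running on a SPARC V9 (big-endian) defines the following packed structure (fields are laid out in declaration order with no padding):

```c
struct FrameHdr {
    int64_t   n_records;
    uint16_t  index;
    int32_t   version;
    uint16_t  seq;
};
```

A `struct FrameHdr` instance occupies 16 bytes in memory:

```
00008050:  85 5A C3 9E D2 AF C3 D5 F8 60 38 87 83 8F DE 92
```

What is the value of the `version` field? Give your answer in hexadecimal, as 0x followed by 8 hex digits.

`version` follows `n_records` (8 B), `index` (2 B), so it starts at offset 8 + 2 = 10 and occupies 4 bytes.
Bytes at offsets 10..13: 38 87 83 8F.
Big-endian stores the most-significant byte at the lowest address.
The bytes are already most-significant first: 0x3887838F.

0x3887838F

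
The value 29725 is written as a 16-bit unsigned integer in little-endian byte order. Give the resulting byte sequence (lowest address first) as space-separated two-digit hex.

29725 in hexadecimal, padded to 16 bits, is 0x741D.
Split into bytes (most-significant first): 74 1D.
In little-endian order the low byte comes first in memory.
So at ascending addresses the bytes are 1D 74.

1D 74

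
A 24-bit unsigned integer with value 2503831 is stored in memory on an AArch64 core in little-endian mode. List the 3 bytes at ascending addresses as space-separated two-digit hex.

2503831 in hexadecimal, padded to 24 bits, is 0x263497.
Split into bytes (most-significant first): 26 34 97.
Little-endian: lowest address holds the least-significant byte.
So at ascending addresses the bytes are 97 34 26.

97 34 26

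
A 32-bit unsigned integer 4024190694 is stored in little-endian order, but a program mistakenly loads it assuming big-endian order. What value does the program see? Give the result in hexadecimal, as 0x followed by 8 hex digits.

0xE646DCEF

4024190694 in 32-bit hexadecimal is 0xEFDC46E6.
Stored little-endian, the bytes at ascending addresses are E6 46 DC EF.
Read back as big-endian, the last byte is least significant, giving 0xE646DCEF.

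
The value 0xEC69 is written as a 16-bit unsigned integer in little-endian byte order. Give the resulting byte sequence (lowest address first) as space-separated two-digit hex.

69 EC

Split into bytes (most-significant first): EC 69.
In little-endian order the low byte comes first in memory.
So at ascending addresses the bytes are 69 EC.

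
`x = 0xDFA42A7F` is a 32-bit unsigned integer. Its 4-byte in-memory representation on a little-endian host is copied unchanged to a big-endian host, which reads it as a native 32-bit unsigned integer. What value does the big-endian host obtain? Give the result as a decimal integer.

2133501151

Stored little-endian, the bytes at ascending addresses are 7F 2A A4 DF.
Read back as big-endian, the last byte is least significant, giving 0x7F2AA4DF.
0x7F2AA4DF = 2133501151.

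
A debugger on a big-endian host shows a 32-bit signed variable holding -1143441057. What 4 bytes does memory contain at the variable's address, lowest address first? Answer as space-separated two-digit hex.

Two's complement of -1143441057 in 32 bits: 1143441057 = 0x442786A1; invert → 0xBBD8795E; add 1 → 0xBBD8795F.
Split into bytes (most-significant first): BB D8 79 5F.
Big-endian stores the most-significant byte at the lowest address.
So the memory order matches the most-significant-first order: BB D8 79 5F.

BB D8 79 5F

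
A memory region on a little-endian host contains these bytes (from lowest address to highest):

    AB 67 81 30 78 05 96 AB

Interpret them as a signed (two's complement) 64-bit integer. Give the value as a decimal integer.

-6082668232949274709

In little-endian order the low byte comes first in memory.
Reassemble most-significant byte first: AB 96 05 78 30 81 67 AB → 0xAB960578308167AB.
Top bit is set, so as a signed 64-bit value this is 0xAB960578308167AB − 2^64 = -6082668232949274709.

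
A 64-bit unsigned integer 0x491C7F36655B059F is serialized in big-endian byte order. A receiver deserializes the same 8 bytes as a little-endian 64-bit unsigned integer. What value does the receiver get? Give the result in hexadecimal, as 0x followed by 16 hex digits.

Stored big-endian, the bytes at ascending addresses are 49 1C 7F 36 65 5B 05 9F.
Read back as little-endian, the first byte is least significant, giving 0x9F055B65367F1C49.

0x9F055B65367F1C49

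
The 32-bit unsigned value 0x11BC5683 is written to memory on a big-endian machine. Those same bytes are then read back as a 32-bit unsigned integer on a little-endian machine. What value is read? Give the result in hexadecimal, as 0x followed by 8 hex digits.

0x8356BC11

Stored big-endian, the bytes at ascending addresses are 11 BC 56 83.
Read back as little-endian, the first byte is least significant, giving 0x8356BC11.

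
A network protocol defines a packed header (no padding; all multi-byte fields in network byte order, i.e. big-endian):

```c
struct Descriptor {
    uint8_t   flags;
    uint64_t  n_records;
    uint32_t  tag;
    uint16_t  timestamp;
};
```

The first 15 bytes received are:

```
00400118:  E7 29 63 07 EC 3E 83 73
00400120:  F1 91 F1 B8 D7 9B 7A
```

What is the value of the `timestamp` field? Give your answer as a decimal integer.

`timestamp` follows `flags` (1 B), `n_records` (8 B), `tag` (4 B), so it starts at offset 1 + 8 + 4 = 13 and occupies 2 bytes.
Bytes at offsets 13..14: 9B 7A.
Big-endian stores the most-significant byte at the lowest address.
The bytes are already most-significant first: 0x9B7A.
0x9B7A = 39802.

39802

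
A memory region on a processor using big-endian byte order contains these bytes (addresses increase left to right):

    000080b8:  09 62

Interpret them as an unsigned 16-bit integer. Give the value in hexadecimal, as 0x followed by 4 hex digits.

Big-endian: lowest address holds the most-significant byte.
The bytes are already most-significant first: 0x0962.

0x0962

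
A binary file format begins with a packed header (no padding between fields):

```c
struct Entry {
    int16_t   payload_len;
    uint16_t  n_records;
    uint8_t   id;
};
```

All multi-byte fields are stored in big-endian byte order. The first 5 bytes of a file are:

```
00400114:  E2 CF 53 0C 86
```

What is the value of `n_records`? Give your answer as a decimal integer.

21260

`n_records` follows `payload_len` (2 bytes), so it starts at byte offset 2 and occupies 2 bytes.
Bytes at offsets 2..3: 53 0C.
Big-endian: lowest address holds the most-significant byte.
The bytes are already most-significant first: 0x530C.
0x530C = 21260.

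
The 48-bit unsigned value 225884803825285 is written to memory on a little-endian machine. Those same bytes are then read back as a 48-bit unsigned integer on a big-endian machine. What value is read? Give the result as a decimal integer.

147328080507085

225884803825285 in 48-bit hexadecimal is 0xCD70E77DFE85.
Stored little-endian, the bytes at ascending addresses are 85 FE 7D E7 70 CD.
Read back as big-endian, the last byte is least significant, giving 0x85FE7DE770CD.
0x85FE7DE770CD = 147328080507085.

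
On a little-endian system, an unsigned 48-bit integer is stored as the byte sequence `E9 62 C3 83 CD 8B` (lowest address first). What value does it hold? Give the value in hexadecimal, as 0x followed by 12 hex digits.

Little-endian stores the least-significant byte at the lowest address.
Reassemble most-significant byte first: 8B CD 83 C3 62 E9 → 0x8BCD83C362E9.

0x8BCD83C362E9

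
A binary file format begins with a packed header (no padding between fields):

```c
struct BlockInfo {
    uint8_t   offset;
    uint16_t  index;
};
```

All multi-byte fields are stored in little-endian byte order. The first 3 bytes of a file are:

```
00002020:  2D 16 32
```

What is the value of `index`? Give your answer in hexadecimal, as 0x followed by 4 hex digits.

`index` follows `offset` (1 byte), so it starts at byte offset 1 and occupies 2 bytes.
Bytes at offsets 1..2: 16 32.
Little-endian: lowest address holds the least-significant byte.
Reassemble most-significant byte first: 32 16 → 0x3216.

0x3216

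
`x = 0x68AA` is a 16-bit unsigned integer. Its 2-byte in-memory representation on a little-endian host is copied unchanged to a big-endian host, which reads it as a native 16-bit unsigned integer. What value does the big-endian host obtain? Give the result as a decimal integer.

Stored little-endian, the bytes at ascending addresses are AA 68.
Read back as big-endian, the last byte is least significant, giving 0xAA68.
0xAA68 = 43624.

43624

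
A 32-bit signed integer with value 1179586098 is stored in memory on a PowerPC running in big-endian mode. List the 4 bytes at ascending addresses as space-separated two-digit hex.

46 4F 0E 32

1179586098 in hexadecimal, padded to 32 bits, is 0x464F0E32.
Split into bytes (most-significant first): 46 4F 0E 32.
In big-endian order the high byte comes first in memory.
So the memory order matches the most-significant-first order: 46 4F 0E 32.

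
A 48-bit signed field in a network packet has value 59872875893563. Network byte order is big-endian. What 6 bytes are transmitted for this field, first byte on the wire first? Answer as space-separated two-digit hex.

36 74 3D 7F D3 3B

59872875893563 in hexadecimal, padded to 48 bits, is 0x36743D7FD33B.
Split into bytes (most-significant first): 36 74 3D 7F D3 3B.
In big-endian order the high byte comes first in memory.
So the memory order matches the most-significant-first order: 36 74 3D 7F D3 3B.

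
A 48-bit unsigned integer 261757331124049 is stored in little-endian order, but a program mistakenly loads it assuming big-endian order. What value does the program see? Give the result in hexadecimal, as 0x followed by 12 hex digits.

261757331124049 in 48-bit hexadecimal is 0xEE1120BD2F51.
Stored little-endian, the bytes at ascending addresses are 51 2F BD 20 11 EE.
Read back as big-endian, the last byte is least significant, giving 0x512FBD2011EE.

0x512FBD2011EE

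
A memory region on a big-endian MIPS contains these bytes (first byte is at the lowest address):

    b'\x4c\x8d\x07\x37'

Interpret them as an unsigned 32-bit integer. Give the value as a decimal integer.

1284310839

Big-endian: lowest address holds the most-significant byte.
The bytes are already most-significant first: 0x4C8D0737.
0x4C8D0737 = 1284310839.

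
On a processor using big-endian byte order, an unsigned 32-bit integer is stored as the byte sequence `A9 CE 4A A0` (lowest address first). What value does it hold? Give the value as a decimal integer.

In big-endian order the high byte comes first in memory.
The bytes are already most-significant first: 0xA9CE4AA0.
0xA9CE4AA0 = 2848869024.

2848869024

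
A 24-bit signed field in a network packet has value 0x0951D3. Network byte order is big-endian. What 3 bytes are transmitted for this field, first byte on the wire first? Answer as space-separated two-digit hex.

09 51 D3

Split into bytes (most-significant first): 09 51 D3.
Big-endian stores the most-significant byte at the lowest address.
So the memory order matches the most-significant-first order: 09 51 D3.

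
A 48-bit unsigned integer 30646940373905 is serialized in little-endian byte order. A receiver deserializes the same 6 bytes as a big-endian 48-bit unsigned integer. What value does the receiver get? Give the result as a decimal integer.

30646940373905 in 48-bit hexadecimal is 0x1BDF8BFE9391.
Stored little-endian, the bytes at ascending addresses are 91 93 FE 8B DF 1B.
Read back as big-endian, the last byte is least significant, giving 0x9193FE8BDF1B.
0x9193FE8BDF1B = 160064816799515.

160064816799515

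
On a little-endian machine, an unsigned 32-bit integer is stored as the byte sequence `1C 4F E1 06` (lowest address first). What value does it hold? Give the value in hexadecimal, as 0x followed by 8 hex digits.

0x06E14F1C

In little-endian order the low byte comes first in memory.
Reassemble most-significant byte first: 06 E1 4F 1C → 0x06E14F1C.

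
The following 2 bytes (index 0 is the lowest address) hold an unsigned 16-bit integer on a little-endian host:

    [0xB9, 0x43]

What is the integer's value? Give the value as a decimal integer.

17337

Little-endian: lowest address holds the least-significant byte.
Reassemble most-significant byte first: 43 B9 → 0x43B9.
0x43B9 = 17337.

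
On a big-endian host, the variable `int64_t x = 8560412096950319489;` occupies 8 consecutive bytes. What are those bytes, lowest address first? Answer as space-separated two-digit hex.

76 CC B1 72 79 AE 39 81

8560412096950319489 in hexadecimal, padded to 64 bits, is 0x76CCB17279AE3981.
Split into bytes (most-significant first): 76 CC B1 72 79 AE 39 81.
Big-endian stores the most-significant byte at the lowest address.
So the memory order matches the most-significant-first order: 76 CC B1 72 79 AE 39 81.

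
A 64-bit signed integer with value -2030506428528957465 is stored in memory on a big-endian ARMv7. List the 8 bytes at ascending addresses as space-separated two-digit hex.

E3 D2 31 29 4D 62 67 E7

Two's complement of -2030506428528957465 in 64 bits: 2030506428528957465 = 0x1C2DCED6B29D9819; invert → 0xE3D231294D6267E6; add 1 → 0xE3D231294D6267E7.
Split into bytes (most-significant first): E3 D2 31 29 4D 62 67 E7.
In big-endian order the high byte comes first in memory.
So the memory order matches the most-significant-first order: E3 D2 31 29 4D 62 67 E7.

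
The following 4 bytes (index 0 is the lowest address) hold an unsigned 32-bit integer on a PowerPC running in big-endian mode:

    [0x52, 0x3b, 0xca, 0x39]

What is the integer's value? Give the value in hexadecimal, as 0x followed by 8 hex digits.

Big-endian stores the most-significant byte at the lowest address.
The bytes are already most-significant first: 0x523BCA39.

0x523BCA39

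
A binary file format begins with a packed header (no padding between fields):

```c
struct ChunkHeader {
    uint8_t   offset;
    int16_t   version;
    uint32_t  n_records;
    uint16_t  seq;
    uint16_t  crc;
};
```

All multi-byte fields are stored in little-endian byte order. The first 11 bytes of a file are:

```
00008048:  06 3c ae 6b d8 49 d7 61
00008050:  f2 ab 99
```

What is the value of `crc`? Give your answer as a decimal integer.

39339

`crc` follows `offset` (1 B), `version` (2 B), `n_records` (4 B), `seq` (2 B), so it starts at offset 1 + 2 + 4 + 2 = 9 and occupies 2 bytes.
Bytes at offsets 9..10: AB 99.
Little-endian: lowest address holds the least-significant byte.
Reassemble most-significant byte first: 99 AB → 0x99AB.
0x99AB = 39339.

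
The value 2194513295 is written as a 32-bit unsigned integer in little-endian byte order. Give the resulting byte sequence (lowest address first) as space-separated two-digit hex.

2194513295 in hexadecimal, padded to 32 bits, is 0x82CD9D8F.
Split into bytes (most-significant first): 82 CD 9D 8F.
In little-endian order the low byte comes first in memory.
So at ascending addresses the bytes are 8F 9D CD 82.

8F 9D CD 82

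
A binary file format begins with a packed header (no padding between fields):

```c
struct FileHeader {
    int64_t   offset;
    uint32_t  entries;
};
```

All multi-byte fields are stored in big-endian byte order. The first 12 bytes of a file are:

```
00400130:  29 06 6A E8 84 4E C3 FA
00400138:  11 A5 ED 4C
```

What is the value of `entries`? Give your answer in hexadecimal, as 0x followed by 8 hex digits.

`entries` follows `offset` (8 bytes), so it starts at byte offset 8 and occupies 4 bytes.
Bytes at offsets 8..11: 11 A5 ED 4C.
In big-endian order the high byte comes first in memory.
The bytes are already most-significant first: 0x11A5ED4C.

0x11A5ED4C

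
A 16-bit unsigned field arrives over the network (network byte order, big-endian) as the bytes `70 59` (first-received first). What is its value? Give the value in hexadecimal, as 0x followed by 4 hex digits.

Big-endian: lowest address holds the most-significant byte.
The bytes are already most-significant first: 0x7059.

0x7059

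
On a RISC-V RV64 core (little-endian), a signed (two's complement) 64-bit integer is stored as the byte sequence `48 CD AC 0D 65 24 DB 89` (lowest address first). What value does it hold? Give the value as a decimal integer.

-8513170654174065336

Little-endian: lowest address holds the least-significant byte.
Reassemble most-significant byte first: 89 DB 24 65 0D AC CD 48 → 0x89DB24650DACCD48.
Top bit is set, so as a signed 64-bit value this is 0x89DB24650DACCD48 − 2^64 = -8513170654174065336.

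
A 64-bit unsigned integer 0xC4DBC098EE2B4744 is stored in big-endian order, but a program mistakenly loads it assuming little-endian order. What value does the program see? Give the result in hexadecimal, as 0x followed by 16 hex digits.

Stored big-endian, the bytes at ascending addresses are C4 DB C0 98 EE 2B 47 44.
Read back as little-endian, the first byte is least significant, giving 0x44472BEE98C0DBC4.

0x44472BEE98C0DBC4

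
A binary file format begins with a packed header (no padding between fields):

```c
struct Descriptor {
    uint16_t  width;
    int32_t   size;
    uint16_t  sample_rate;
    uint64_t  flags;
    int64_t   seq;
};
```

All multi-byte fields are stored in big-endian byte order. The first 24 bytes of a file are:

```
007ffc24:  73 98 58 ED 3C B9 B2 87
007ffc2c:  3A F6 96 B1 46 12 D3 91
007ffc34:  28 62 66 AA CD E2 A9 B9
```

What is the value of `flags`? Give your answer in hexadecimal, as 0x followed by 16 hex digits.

0x3AF696B14612D391

`flags` follows `width` (2 B), `size` (4 B), `sample_rate` (2 B), so it starts at offset 2 + 4 + 2 = 8 and occupies 8 bytes.
Bytes at offsets 8..15: 3A F6 96 B1 46 12 D3 91.
Big-endian: lowest address holds the most-significant byte.
The bytes are already most-significant first: 0x3AF696B14612D391.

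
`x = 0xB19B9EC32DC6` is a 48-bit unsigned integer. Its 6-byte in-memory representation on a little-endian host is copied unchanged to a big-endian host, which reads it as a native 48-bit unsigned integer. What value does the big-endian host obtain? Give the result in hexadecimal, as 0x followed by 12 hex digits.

Stored little-endian, the bytes at ascending addresses are C6 2D C3 9E 9B B1.
Read back as big-endian, the last byte is least significant, giving 0xC62DC39E9BB1.

0xC62DC39E9BB1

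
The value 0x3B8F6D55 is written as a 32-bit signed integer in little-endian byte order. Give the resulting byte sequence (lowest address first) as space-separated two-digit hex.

55 6D 8F 3B

Split into bytes (most-significant first): 3B 8F 6D 55.
Little-endian: lowest address holds the least-significant byte.
So at ascending addresses the bytes are 55 6D 8F 3B.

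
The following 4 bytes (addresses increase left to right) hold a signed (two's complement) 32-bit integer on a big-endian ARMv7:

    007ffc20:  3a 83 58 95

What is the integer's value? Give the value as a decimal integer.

In big-endian order the high byte comes first in memory.
The bytes are already most-significant first: 0x3A835895.
0x3A835895 = 981686421.

981686421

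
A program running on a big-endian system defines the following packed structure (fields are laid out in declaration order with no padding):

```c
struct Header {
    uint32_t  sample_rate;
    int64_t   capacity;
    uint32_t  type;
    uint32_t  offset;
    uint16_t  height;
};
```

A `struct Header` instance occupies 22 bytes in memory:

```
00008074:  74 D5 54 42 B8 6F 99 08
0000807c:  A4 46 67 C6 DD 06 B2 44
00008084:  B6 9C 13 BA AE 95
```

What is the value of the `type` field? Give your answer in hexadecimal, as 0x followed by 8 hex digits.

0xDD06B244

`type` follows `sample_rate` (4 B), `capacity` (8 B), so it starts at offset 4 + 8 = 12 and occupies 4 bytes.
Bytes at offsets 12..15: DD 06 B2 44.
Big-endian stores the most-significant byte at the lowest address.
The bytes are already most-significant first: 0xDD06B244.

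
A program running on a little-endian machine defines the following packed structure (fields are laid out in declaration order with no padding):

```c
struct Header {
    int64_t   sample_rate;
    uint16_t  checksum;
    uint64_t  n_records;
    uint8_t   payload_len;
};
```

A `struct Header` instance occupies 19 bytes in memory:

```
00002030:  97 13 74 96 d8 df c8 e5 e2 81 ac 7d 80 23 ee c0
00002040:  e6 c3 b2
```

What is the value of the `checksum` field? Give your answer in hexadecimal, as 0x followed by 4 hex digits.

0x81E2

`checksum` follows `sample_rate` (8 bytes), so it starts at byte offset 8 and occupies 2 bytes.
Bytes at offsets 8..9: E2 81.
In little-endian order the low byte comes first in memory.
Reassemble most-significant byte first: 81 E2 → 0x81E2.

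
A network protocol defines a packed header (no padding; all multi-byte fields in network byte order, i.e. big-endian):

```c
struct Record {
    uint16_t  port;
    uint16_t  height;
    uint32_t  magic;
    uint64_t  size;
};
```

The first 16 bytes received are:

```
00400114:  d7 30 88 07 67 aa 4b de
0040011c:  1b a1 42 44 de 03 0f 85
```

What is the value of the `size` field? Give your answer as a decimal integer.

1990945373824421765

`size` follows `port` (2 B), `height` (2 B), `magic` (4 B), so it starts at offset 2 + 2 + 4 = 8 and occupies 8 bytes.
Bytes at offsets 8..15: 1B A1 42 44 DE 03 0F 85.
Big-endian stores the most-significant byte at the lowest address.
The bytes are already most-significant first: 0x1BA14244DE030F85.
0x1BA14244DE030F85 = 1990945373824421765.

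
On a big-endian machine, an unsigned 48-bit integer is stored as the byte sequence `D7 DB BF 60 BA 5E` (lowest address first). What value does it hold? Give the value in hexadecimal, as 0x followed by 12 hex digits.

Big-endian: lowest address holds the most-significant byte.
The bytes are already most-significant first: 0xD7DBBF60BA5E.

0xD7DBBF60BA5E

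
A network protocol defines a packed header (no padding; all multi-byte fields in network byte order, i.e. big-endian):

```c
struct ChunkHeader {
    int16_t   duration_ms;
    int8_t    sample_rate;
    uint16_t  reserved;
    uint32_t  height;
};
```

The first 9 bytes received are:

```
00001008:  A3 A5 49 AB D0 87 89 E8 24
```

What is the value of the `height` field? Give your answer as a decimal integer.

2273962020

`height` follows `duration_ms` (2 B), `sample_rate` (1 B), `reserved` (2 B), so it starts at offset 2 + 1 + 2 = 5 and occupies 4 bytes.
Bytes at offsets 5..8: 87 89 E8 24.
In big-endian order the high byte comes first in memory.
The bytes are already most-significant first: 0x8789E824.
0x8789E824 = 2273962020.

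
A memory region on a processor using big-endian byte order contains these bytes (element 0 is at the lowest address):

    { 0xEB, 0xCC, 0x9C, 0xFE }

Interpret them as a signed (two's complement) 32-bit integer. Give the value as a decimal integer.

-338912002

In big-endian order the high byte comes first in memory.
The bytes are already most-significant first: 0xEBCC9CFE.
Top bit is set, so as a signed 32-bit value this is 0xEBCC9CFE − 2^32 = -338912002.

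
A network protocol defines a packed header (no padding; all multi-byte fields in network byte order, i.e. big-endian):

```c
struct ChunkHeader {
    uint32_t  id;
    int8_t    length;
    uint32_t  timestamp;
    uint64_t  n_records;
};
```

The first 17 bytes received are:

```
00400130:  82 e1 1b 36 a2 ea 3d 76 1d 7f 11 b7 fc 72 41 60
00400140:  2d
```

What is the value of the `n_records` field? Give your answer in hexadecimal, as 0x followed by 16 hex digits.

`n_records` follows `id` (4 B), `length` (1 B), `timestamp` (4 B), so it starts at offset 4 + 1 + 4 = 9 and occupies 8 bytes.
Bytes at offsets 9..16: 7F 11 B7 FC 72 41 60 2D.
Big-endian stores the most-significant byte at the lowest address.
The bytes are already most-significant first: 0x7F11B7FC7241602D.

0x7F11B7FC7241602D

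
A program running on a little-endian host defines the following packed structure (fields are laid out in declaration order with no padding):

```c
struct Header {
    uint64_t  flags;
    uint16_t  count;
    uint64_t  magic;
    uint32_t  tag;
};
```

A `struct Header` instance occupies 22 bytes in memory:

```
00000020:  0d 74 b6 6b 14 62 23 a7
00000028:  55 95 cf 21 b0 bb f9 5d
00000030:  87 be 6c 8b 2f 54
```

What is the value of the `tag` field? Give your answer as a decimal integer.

`tag` follows `flags` (8 B), `count` (2 B), `magic` (8 B), so it starts at offset 8 + 2 + 8 = 18 and occupies 4 bytes.
Bytes at offsets 18..21: 6C 8B 2F 54.
Little-endian: lowest address holds the least-significant byte.
Reassemble most-significant byte first: 54 2F 8B 6C → 0x542F8B6C.
0x542F8B6C = 1412402028.

1412402028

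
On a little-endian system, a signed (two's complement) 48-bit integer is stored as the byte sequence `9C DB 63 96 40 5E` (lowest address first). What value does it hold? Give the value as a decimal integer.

103631494044572

Little-endian stores the least-significant byte at the lowest address.
Reassemble most-significant byte first: 5E 40 96 63 DB 9C → 0x5E409663DB9C.
0x5E409663DB9C = 103631494044572.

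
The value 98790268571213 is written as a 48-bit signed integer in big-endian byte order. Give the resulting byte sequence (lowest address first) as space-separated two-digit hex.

98790268571213 in hexadecimal, padded to 48 bits, is 0x59D966DD8E4D.
Split into bytes (most-significant first): 59 D9 66 DD 8E 4D.
Big-endian stores the most-significant byte at the lowest address.
So the memory order matches the most-significant-first order: 59 D9 66 DD 8E 4D.

59 D9 66 DD 8E 4D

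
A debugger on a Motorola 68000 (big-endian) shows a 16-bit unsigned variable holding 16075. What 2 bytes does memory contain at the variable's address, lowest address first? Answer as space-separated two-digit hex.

16075 in hexadecimal, padded to 16 bits, is 0x3ECB.
Split into bytes (most-significant first): 3E CB.
Big-endian stores the most-significant byte at the lowest address.
So the memory order matches the most-significant-first order: 3E CB.

3E CB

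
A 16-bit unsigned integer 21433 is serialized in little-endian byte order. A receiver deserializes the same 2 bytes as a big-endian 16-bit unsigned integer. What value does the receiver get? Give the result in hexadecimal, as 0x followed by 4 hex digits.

21433 in 16-bit hexadecimal is 0x53B9.
Stored little-endian, the bytes at ascending addresses are B9 53.
Read back as big-endian, the last byte is least significant, giving 0xB953.

0xB953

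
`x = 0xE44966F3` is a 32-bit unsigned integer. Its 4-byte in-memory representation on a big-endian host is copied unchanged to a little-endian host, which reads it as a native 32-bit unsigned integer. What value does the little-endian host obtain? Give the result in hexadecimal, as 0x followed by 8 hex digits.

0xF36649E4

Stored big-endian, the bytes at ascending addresses are E4 49 66 F3.
Read back as little-endian, the first byte is least significant, giving 0xF36649E4.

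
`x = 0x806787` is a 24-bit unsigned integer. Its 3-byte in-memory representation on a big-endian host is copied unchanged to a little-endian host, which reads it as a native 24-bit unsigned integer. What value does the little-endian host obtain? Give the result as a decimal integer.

Stored big-endian, the bytes at ascending addresses are 80 67 87.
Read back as little-endian, the first byte is least significant, giving 0x876780.
0x876780 = 8873856.

8873856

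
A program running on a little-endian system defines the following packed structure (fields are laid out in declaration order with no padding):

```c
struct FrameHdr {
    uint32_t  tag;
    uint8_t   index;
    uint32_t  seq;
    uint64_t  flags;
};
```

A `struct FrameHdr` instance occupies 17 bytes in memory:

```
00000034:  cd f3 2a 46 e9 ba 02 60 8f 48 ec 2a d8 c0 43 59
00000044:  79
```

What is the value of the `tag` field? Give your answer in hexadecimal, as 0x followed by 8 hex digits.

`tag` is the first field, at byte offset 0, occupying 4 bytes.
Bytes at offsets 0..3: CD F3 2A 46.
Little-endian stores the least-significant byte at the lowest address.
Reassemble most-significant byte first: 46 2A F3 CD → 0x462AF3CD.

0x462AF3CD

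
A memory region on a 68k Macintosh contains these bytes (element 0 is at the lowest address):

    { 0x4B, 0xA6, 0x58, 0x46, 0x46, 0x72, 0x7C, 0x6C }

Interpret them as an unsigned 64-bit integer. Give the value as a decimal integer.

In big-endian order the high byte comes first in memory.
The bytes are already most-significant first: 0x4BA6584646727C6C.
0x4BA6584646727C6C = 5451141457831427180.

5451141457831427180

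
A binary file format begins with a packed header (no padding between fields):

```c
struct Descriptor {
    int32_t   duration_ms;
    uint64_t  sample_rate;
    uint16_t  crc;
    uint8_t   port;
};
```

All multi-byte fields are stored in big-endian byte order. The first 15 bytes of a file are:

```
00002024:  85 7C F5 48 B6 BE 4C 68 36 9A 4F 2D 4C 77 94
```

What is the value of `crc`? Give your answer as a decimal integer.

`crc` follows `duration_ms` (4 B), `sample_rate` (8 B), so it starts at offset 4 + 8 = 12 and occupies 2 bytes.
Bytes at offsets 12..13: 4C 77.
Big-endian: lowest address holds the most-significant byte.
The bytes are already most-significant first: 0x4C77.
0x4C77 = 19575.

19575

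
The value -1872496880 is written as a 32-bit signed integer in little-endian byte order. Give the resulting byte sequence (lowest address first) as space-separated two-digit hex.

10 F7 63 90

Two's complement of -1872496880 in 32 bits: 1872496880 = 0x6F9C08F0; invert → 0x9063F70F; add 1 → 0x9063F710.
Split into bytes (most-significant first): 90 63 F7 10.
Little-endian: lowest address holds the least-significant byte.
So at ascending addresses the bytes are 10 F7 63 90.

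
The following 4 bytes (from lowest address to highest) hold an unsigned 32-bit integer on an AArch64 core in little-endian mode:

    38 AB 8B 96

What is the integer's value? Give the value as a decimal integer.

Little-endian stores the least-significant byte at the lowest address.
Reassemble most-significant byte first: 96 8B AB 38 → 0x968BAB38.
0x968BAB38 = 2525735736.

2525735736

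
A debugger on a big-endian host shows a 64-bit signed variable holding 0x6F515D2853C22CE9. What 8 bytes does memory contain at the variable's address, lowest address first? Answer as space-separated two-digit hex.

6F 51 5D 28 53 C2 2C E9

Split into bytes (most-significant first): 6F 51 5D 28 53 C2 2C E9.
Big-endian stores the most-significant byte at the lowest address.
So the memory order matches the most-significant-first order: 6F 51 5D 28 53 C2 2C E9.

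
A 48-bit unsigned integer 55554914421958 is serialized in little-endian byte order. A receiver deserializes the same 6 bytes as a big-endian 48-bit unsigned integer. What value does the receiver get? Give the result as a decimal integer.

55554914421958 in 48-bit hexadecimal is 0x3286E2F08CC6.
Stored little-endian, the bytes at ascending addresses are C6 8C F0 E2 86 32.
Read back as big-endian, the last byte is least significant, giving 0xC68CF0E28632.
0xC68CF0E28632 = 218308639098418.

218308639098418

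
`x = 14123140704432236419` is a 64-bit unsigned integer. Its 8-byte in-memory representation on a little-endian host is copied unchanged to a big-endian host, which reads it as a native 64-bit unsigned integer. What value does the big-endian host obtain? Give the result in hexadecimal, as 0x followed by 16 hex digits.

14123140704432236419 in 64-bit hexadecimal is 0xC3FF79A4A08B2783.
Stored little-endian, the bytes at ascending addresses are 83 27 8B A0 A4 79 FF C3.
Read back as big-endian, the last byte is least significant, giving 0x83278BA0A479FFC3.

0x83278BA0A479FFC3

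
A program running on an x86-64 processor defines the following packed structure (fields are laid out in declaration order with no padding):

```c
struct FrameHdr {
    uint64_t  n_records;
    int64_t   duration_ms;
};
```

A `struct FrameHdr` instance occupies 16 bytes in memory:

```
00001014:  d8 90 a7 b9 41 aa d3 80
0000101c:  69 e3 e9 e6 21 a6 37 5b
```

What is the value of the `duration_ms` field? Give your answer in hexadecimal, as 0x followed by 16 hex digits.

0x5B37A621E6E9E369

`duration_ms` follows `n_records` (8 bytes), so it starts at byte offset 8 and occupies 8 bytes.
Bytes at offsets 8..15: 69 E3 E9 E6 21 A6 37 5B.
Little-endian: lowest address holds the least-significant byte.
Reassemble most-significant byte first: 5B 37 A6 21 E6 E9 E3 69 → 0x5B37A621E6E9E369.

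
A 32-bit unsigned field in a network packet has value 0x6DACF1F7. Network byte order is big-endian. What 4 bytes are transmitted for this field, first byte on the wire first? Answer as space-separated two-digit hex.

6D AC F1 F7

Split into bytes (most-significant first): 6D AC F1 F7.
Big-endian stores the most-significant byte at the lowest address.
So the memory order matches the most-significant-first order: 6D AC F1 F7.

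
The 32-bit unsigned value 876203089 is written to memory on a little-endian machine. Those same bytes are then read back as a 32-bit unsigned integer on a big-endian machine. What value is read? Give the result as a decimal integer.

1372338484

876203089 in 32-bit hexadecimal is 0x3439CC51.
Stored little-endian, the bytes at ascending addresses are 51 CC 39 34.
Read back as big-endian, the last byte is least significant, giving 0x51CC3934.
0x51CC3934 = 1372338484.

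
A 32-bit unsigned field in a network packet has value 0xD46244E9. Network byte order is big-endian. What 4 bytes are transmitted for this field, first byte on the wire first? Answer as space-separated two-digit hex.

D4 62 44 E9

Split into bytes (most-significant first): D4 62 44 E9.
Big-endian stores the most-significant byte at the lowest address.
So the memory order matches the most-significant-first order: D4 62 44 E9.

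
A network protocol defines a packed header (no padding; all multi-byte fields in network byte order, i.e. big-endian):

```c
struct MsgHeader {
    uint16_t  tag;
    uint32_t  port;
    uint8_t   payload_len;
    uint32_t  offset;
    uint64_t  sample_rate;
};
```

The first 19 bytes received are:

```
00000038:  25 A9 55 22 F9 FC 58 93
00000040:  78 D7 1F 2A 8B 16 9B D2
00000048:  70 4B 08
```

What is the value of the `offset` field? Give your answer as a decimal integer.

`offset` follows `tag` (2 B), `port` (4 B), `payload_len` (1 B), so it starts at offset 2 + 4 + 1 = 7 and occupies 4 bytes.
Bytes at offsets 7..10: 93 78 D7 1F.
Big-endian stores the most-significant byte at the lowest address.
The bytes are already most-significant first: 0x9378D71F.
0x9378D71F = 2474170143.

2474170143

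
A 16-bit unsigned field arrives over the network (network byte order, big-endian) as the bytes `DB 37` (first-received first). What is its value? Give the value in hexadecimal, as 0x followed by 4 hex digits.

Big-endian: lowest address holds the most-significant byte.
The bytes are already most-significant first: 0xDB37.

0xDB37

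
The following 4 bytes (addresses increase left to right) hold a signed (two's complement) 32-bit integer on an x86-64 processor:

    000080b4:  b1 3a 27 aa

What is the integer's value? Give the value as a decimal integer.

-1440269647

In little-endian order the low byte comes first in memory.
Reassemble most-significant byte first: AA 27 3A B1 → 0xAA273AB1.
Top bit is set, so as a signed 32-bit value this is 0xAA273AB1 − 2^32 = -1440269647.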